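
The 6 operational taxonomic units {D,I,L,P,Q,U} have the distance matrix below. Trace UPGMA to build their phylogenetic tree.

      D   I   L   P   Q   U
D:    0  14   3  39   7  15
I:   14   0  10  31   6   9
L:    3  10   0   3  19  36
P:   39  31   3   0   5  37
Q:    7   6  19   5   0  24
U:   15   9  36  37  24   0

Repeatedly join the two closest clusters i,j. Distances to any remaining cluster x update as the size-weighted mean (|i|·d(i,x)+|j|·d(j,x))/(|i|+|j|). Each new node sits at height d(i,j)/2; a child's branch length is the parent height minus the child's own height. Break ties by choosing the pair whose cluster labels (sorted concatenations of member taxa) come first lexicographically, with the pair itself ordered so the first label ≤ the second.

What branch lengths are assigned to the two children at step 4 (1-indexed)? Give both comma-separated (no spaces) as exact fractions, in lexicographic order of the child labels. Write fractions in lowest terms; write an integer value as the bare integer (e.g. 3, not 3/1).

7,6

iteration 1: select D,L (d=3); attach at lengths (3/2, 3/2); label the merged cluster DL
  updated: d(DL,I)=12, d(DL,P)=21, d(DL,Q)=13, d(DL,U)=51/2
iteration 2: select P,Q (d=5); attach at lengths (5/2, 5/2); label the merged cluster PQ
  updated: d(DL,PQ)=17, d(I,PQ)=37/2, d(PQ,U)=61/2
iteration 3: select I,U (d=9); attach at lengths (9/2, 9/2); label the merged cluster IU
  updated: d(DL,IU)=75/4, d(IU,PQ)=49/2
iteration 4: select DL,PQ (d=17); attach at lengths (7, 6); label the merged cluster DLPQ
  updated: d(DLPQ,IU)=173/8
iteration 5: select DLPQ,IU (d=173/8); attach at lengths (37/16, 101/16); label the merged cluster DILPQU
final tree: (((D:3/2,L:3/2):7,(P:5/2,Q:5/2):6):37/16,(I:9/2,U:9/2):101/16)
total length: 309/8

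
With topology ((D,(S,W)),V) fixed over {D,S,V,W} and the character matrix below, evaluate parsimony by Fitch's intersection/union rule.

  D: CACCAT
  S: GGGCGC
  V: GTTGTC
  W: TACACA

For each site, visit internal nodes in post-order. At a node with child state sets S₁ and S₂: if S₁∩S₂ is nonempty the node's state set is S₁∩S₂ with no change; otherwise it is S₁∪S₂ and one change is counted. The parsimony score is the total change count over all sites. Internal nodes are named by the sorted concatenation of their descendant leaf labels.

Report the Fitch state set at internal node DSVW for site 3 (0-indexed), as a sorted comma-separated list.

C,G

SW@0: {G} ∪ {T} = {G,T} (union, +1)
DSW@0: {C} ∪ {G,T} = {C,G,T} (union, +1)
DSVW@0: {C,G,T} ∩ {G} = {G} (intersection, +0)
SW@1: {G} ∪ {A} = {A,G} (union, +1)
DSW@1: {A} ∩ {A,G} = {A} (intersection, +0)
DSVW@1: {A} ∪ {T} = {A,T} (union, +1)
SW@2: {G} ∪ {C} = {C,G} (union, +1)
DSW@2: {C} ∩ {C,G} = {C} (intersection, +0)
DSVW@2: {C} ∪ {T} = {C,T} (union, +1)
SW@3: {C} ∪ {A} = {A,C} (union, +1)
DSW@3: {C} ∩ {A,C} = {C} (intersection, +0)
DSVW@3: {C} ∪ {G} = {C,G} (union, +1)
SW@4: {G} ∪ {C} = {C,G} (union, +1)
DSW@4: {A} ∪ {C,G} = {A,C,G} (union, +1)
DSVW@4: {A,C,G} ∪ {T} = {A,C,G,T} (union, +1)
SW@5: {C} ∪ {A} = {A,C} (union, +1)
DSW@5: {T} ∪ {A,C} = {A,C,T} (union, +1)
DSVW@5: {A,C,T} ∩ {C} = {C} (intersection, +0)
per-site changes: [2, 2, 2, 2, 3, 2]; total = 13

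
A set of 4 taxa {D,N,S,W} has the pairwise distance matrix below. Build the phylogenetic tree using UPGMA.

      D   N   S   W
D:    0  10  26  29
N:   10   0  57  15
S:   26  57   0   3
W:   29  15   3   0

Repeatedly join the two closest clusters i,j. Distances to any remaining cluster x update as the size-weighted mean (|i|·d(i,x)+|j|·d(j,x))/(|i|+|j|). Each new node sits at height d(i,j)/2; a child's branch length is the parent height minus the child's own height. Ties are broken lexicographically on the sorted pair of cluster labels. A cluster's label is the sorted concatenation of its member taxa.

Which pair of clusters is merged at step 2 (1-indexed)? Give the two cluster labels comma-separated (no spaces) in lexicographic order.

step 1: merge (S,W) at d=3; branch lengths S→3/2, W→3/2; new cluster SW
  updated: d(D,SW)=55/2, d(N,SW)=36
step 2: merge (D,N) at d=10; branch lengths D→5, N→5; new cluster DN
  updated: d(DN,SW)=127/4
step 3: merge (DN,SW) at d=127/4; branch lengths DN→87/8, SW→115/8; new cluster DNSW
final tree: ((D:5,N:5):87/8,(S:3/2,W:3/2):115/8)
total length: 153/4

D,N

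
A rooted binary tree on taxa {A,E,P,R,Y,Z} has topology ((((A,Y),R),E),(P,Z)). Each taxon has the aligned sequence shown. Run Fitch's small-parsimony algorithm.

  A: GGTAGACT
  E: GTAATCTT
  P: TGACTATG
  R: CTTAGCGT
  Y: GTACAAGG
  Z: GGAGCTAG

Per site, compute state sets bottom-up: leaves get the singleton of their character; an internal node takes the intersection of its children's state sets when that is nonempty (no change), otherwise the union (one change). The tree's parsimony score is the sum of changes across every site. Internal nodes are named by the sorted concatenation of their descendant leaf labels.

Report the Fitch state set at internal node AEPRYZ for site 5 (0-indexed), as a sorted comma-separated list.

AY@0: {G} ∩ {G} = {G} (intersection, +0)
ARY@0: {G} ∪ {C} = {C,G} (union, +1)
AERY@0: {C,G} ∩ {G} = {G} (intersection, +0)
PZ@0: {T} ∪ {G} = {G,T} (union, +1)
AEPRYZ@0: {G} ∩ {G,T} = {G} (intersection, +0)
AY@1: {G} ∪ {T} = {G,T} (union, +1)
ARY@1: {G,T} ∩ {T} = {T} (intersection, +0)
AERY@1: {T} ∩ {T} = {T} (intersection, +0)
PZ@1: {G} ∩ {G} = {G} (intersection, +0)
AEPRYZ@1: {T} ∪ {G} = {G,T} (union, +1)
AY@2: {T} ∪ {A} = {A,T} (union, +1)
ARY@2: {A,T} ∩ {T} = {T} (intersection, +0)
AERY@2: {T} ∪ {A} = {A,T} (union, +1)
PZ@2: {A} ∩ {A} = {A} (intersection, +0)
AEPRYZ@2: {A,T} ∩ {A} = {A} (intersection, +0)
AY@3: {A} ∪ {C} = {A,C} (union, +1)
ARY@3: {A,C} ∩ {A} = {A} (intersection, +0)
AERY@3: {A} ∩ {A} = {A} (intersection, +0)
PZ@3: {C} ∪ {G} = {C,G} (union, +1)
AEPRYZ@3: {A} ∪ {C,G} = {A,C,G} (union, +1)
AY@4: {G} ∪ {A} = {A,G} (union, +1)
ARY@4: {A,G} ∩ {G} = {G} (intersection, +0)
AERY@4: {G} ∪ {T} = {G,T} (union, +1)
PZ@4: {T} ∪ {C} = {C,T} (union, +1)
AEPRYZ@4: {G,T} ∩ {C,T} = {T} (intersection, +0)
AY@5: {A} ∩ {A} = {A} (intersection, +0)
ARY@5: {A} ∪ {C} = {A,C} (union, +1)
AERY@5: {A,C} ∩ {C} = {C} (intersection, +0)
PZ@5: {A} ∪ {T} = {A,T} (union, +1)
AEPRYZ@5: {C} ∪ {A,T} = {A,C,T} (union, +1)
AY@6: {C} ∪ {G} = {C,G} (union, +1)
ARY@6: {C,G} ∩ {G} = {G} (intersection, +0)
AERY@6: {G} ∪ {T} = {G,T} (union, +1)
PZ@6: {T} ∪ {A} = {A,T} (union, +1)
AEPRYZ@6: {G,T} ∩ {A,T} = {T} (intersection, +0)
AY@7: {T} ∪ {G} = {G,T} (union, +1)
ARY@7: {G,T} ∩ {T} = {T} (intersection, +0)
AERY@7: {T} ∩ {T} = {T} (intersection, +0)
PZ@7: {G} ∩ {G} = {G} (intersection, +0)
AEPRYZ@7: {T} ∪ {G} = {G,T} (union, +1)
per-site changes: [2, 2, 2, 3, 3, 3, 3, 2]; total = 20

A,C,T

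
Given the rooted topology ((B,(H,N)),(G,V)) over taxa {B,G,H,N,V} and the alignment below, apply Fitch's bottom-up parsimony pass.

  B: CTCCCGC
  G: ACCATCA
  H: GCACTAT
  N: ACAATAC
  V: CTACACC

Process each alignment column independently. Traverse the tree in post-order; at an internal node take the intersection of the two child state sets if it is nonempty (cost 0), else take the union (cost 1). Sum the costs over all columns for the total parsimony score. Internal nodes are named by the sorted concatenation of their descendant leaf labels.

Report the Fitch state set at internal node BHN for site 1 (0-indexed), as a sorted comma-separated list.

C,T

site 0, node HN: H={G} ∪ N={A} → {A,G} (+1)
site 0, node BHN: B={C} ∪ HN={A,G} → {A,C,G} (+1)
site 0, node GV: G={A} ∪ V={C} → {A,C} (+1)
site 0, node BGHNV: BHN={A,C,G} ∩ GV={A,C} → {A,C} (+0)
site 1, node HN: H={C} ∩ N={C} → {C} (+0)
site 1, node BHN: B={T} ∪ HN={C} → {C,T} (+1)
site 1, node GV: G={C} ∪ V={T} → {C,T} (+1)
site 1, node BGHNV: BHN={C,T} ∩ GV={C,T} → {C,T} (+0)
site 2, node HN: H={A} ∩ N={A} → {A} (+0)
site 2, node BHN: B={C} ∪ HN={A} → {A,C} (+1)
site 2, node GV: G={C} ∪ V={A} → {A,C} (+1)
site 2, node BGHNV: BHN={A,C} ∩ GV={A,C} → {A,C} (+0)
site 3, node HN: H={C} ∪ N={A} → {A,C} (+1)
site 3, node BHN: B={C} ∩ HN={A,C} → {C} (+0)
site 3, node GV: G={A} ∪ V={C} → {A,C} (+1)
site 3, node BGHNV: BHN={C} ∩ GV={A,C} → {C} (+0)
site 4, node HN: H={T} ∩ N={T} → {T} (+0)
site 4, node BHN: B={C} ∪ HN={T} → {C,T} (+1)
site 4, node GV: G={T} ∪ V={A} → {A,T} (+1)
site 4, node BGHNV: BHN={C,T} ∩ GV={A,T} → {T} (+0)
site 5, node HN: H={A} ∩ N={A} → {A} (+0)
site 5, node BHN: B={G} ∪ HN={A} → {A,G} (+1)
site 5, node GV: G={C} ∩ V={C} → {C} (+0)
site 5, node BGHNV: BHN={A,G} ∪ GV={C} → {A,C,G} (+1)
site 6, node HN: H={T} ∪ N={C} → {C,T} (+1)
site 6, node BHN: B={C} ∩ HN={C,T} → {C} (+0)
site 6, node GV: G={A} ∪ V={C} → {A,C} (+1)
site 6, node BGHNV: BHN={C} ∩ GV={A,C} → {C} (+0)
per-site changes: [3, 2, 2, 2, 2, 2, 2]; total = 15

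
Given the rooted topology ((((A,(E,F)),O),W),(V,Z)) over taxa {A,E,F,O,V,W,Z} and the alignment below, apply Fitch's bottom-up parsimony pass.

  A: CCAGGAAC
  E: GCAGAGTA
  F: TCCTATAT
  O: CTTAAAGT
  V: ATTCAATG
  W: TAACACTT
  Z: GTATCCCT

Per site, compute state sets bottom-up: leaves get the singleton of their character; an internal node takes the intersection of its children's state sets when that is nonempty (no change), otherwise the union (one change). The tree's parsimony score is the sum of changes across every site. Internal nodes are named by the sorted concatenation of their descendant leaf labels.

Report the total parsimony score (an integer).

EF@0: {G} ∪ {T} = {G,T} (union, +1)
AEF@0: {C} ∪ {G,T} = {C,G,T} (union, +1)
AEFO@0: {C,G,T} ∩ {C} = {C} (intersection, +0)
AEFOW@0: {C} ∪ {T} = {C,T} (union, +1)
VZ@0: {A} ∪ {G} = {A,G} (union, +1)
AEFOVWZ@0: {C,T} ∪ {A,G} = {A,C,G,T} (union, +1)
EF@1: {C} ∩ {C} = {C} (intersection, +0)
AEF@1: {C} ∩ {C} = {C} (intersection, +0)
AEFO@1: {C} ∪ {T} = {C,T} (union, +1)
AEFOW@1: {C,T} ∪ {A} = {A,C,T} (union, +1)
VZ@1: {T} ∩ {T} = {T} (intersection, +0)
AEFOVWZ@1: {A,C,T} ∩ {T} = {T} (intersection, +0)
EF@2: {A} ∪ {C} = {A,C} (union, +1)
AEF@2: {A} ∩ {A,C} = {A} (intersection, +0)
AEFO@2: {A} ∪ {T} = {A,T} (union, +1)
AEFOW@2: {A,T} ∩ {A} = {A} (intersection, +0)
VZ@2: {T} ∪ {A} = {A,T} (union, +1)
AEFOVWZ@2: {A} ∩ {A,T} = {A} (intersection, +0)
EF@3: {G} ∪ {T} = {G,T} (union, +1)
AEF@3: {G} ∩ {G,T} = {G} (intersection, +0)
AEFO@3: {G} ∪ {A} = {A,G} (union, +1)
AEFOW@3: {A,G} ∪ {C} = {A,C,G} (union, +1)
VZ@3: {C} ∪ {T} = {C,T} (union, +1)
AEFOVWZ@3: {A,C,G} ∩ {C,T} = {C} (intersection, +0)
EF@4: {A} ∩ {A} = {A} (intersection, +0)
AEF@4: {G} ∪ {A} = {A,G} (union, +1)
AEFO@4: {A,G} ∩ {A} = {A} (intersection, +0)
AEFOW@4: {A} ∩ {A} = {A} (intersection, +0)
VZ@4: {A} ∪ {C} = {A,C} (union, +1)
AEFOVWZ@4: {A} ∩ {A,C} = {A} (intersection, +0)
EF@5: {G} ∪ {T} = {G,T} (union, +1)
AEF@5: {A} ∪ {G,T} = {A,G,T} (union, +1)
AEFO@5: {A,G,T} ∩ {A} = {A} (intersection, +0)
AEFOW@5: {A} ∪ {C} = {A,C} (union, +1)
VZ@5: {A} ∪ {C} = {A,C} (union, +1)
AEFOVWZ@5: {A,C} ∩ {A,C} = {A,C} (intersection, +0)
EF@6: {T} ∪ {A} = {A,T} (union, +1)
AEF@6: {A} ∩ {A,T} = {A} (intersection, +0)
AEFO@6: {A} ∪ {G} = {A,G} (union, +1)
AEFOW@6: {A,G} ∪ {T} = {A,G,T} (union, +1)
VZ@6: {T} ∪ {C} = {C,T} (union, +1)
AEFOVWZ@6: {A,G,T} ∩ {C,T} = {T} (intersection, +0)
EF@7: {A} ∪ {T} = {A,T} (union, +1)
AEF@7: {C} ∪ {A,T} = {A,C,T} (union, +1)
AEFO@7: {A,C,T} ∩ {T} = {T} (intersection, +0)
AEFOW@7: {T} ∩ {T} = {T} (intersection, +0)
VZ@7: {G} ∪ {T} = {G,T} (union, +1)
AEFOVWZ@7: {T} ∩ {G,T} = {T} (intersection, +0)
per-site changes: [5, 2, 3, 4, 2, 4, 4, 3]; total = 27

27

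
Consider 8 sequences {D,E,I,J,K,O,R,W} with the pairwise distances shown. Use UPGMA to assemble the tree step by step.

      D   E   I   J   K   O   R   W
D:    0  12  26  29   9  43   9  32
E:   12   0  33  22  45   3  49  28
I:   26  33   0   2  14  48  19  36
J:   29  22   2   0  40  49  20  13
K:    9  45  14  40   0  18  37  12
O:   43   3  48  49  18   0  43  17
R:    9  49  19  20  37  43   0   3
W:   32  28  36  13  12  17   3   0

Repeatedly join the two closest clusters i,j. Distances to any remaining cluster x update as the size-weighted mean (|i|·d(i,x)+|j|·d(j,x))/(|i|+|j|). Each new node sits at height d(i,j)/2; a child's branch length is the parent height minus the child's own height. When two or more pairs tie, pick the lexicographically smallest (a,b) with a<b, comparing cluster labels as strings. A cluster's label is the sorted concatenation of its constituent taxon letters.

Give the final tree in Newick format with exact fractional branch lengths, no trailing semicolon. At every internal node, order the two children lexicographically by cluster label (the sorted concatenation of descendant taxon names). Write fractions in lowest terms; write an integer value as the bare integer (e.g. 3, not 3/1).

1. join I+J (d=2) ⇒ IJ; edges |I|=1, |J|=1
  updated: d(D,IJ)=55/2, d(E,IJ)=55/2, d(IJ,K)=27, d(IJ,O)=97/2, d(IJ,R)=39/2, d(IJ,W)=49/2
2. join E+O (d=3) ⇒ EO; edges |E|=3/2, |O|=3/2
  updated: d(D,EO)=55/2, d(EO,IJ)=38, d(EO,K)=63/2, d(EO,R)=46, d(EO,W)=45/2
3. join R+W (d=3) ⇒ RW; edges |R|=3/2, |W|=3/2
  updated: d(D,RW)=41/2, d(EO,RW)=137/4, d(IJ,RW)=22, d(K,RW)=49/2
4. join D+K (d=9) ⇒ DK; edges |D|=9/2, |K|=9/2
  updated: d(DK,EO)=59/2, d(DK,IJ)=109/4, d(DK,RW)=45/2
5. join IJ+RW (d=22) ⇒ IJRW; edges |IJ|=10, |RW|=19/2
  updated: d(DK,IJRW)=199/8, d(EO,IJRW)=289/8
6. join DK+IJRW (d=199/8) ⇒ DIJKRW; edges |DK|=127/16, |IJRW|=23/16
  updated: d(DIJKRW,EO)=407/12
7. join DIJKRW+EO (d=407/12) ⇒ DEIJKORW; edges |DIJKRW|=217/48, |EO|=371/24
final tree: (((D:9/2,K:9/2):127/16,((I:1,J:1):10,(R:3/2,W:3/2):19/2):23/16):217/48,(E:3/2,O:3/2):371/24)
total length: 3161/48

(((D:9/2,K:9/2):127/16,((I:1,J:1):10,(R:3/2,W:3/2):19/2):23/16):217/48,(E:3/2,O:3/2):371/24)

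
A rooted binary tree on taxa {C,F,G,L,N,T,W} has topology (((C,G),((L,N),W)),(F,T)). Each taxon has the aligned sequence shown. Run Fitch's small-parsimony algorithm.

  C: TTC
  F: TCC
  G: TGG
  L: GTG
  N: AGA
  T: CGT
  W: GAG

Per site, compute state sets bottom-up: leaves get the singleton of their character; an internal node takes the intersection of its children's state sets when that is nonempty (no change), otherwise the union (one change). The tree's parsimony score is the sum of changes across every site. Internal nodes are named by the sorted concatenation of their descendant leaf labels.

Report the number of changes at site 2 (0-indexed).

site 0, node CG: C={T} ∩ G={T} → {T} (+0)
site 0, node LN: L={G} ∪ N={A} → {A,G} (+1)
site 0, node LNW: LN={A,G} ∩ W={G} → {G} (+0)
site 0, node CGLNW: CG={T} ∪ LNW={G} → {G,T} (+1)
site 0, node FT: F={T} ∪ T={C} → {C,T} (+1)
site 0, node CFGLNTW: CGLNW={G,T} ∩ FT={C,T} → {T} (+0)
site 1, node CG: C={T} ∪ G={G} → {G,T} (+1)
site 1, node LN: L={T} ∪ N={G} → {G,T} (+1)
site 1, node LNW: LN={G,T} ∪ W={A} → {A,G,T} (+1)
site 1, node CGLNW: CG={G,T} ∩ LNW={A,G,T} → {G,T} (+0)
site 1, node FT: F={C} ∪ T={G} → {C,G} (+1)
site 1, node CFGLNTW: CGLNW={G,T} ∩ FT={C,G} → {G} (+0)
site 2, node CG: C={C} ∪ G={G} → {C,G} (+1)
site 2, node LN: L={G} ∪ N={A} → {A,G} (+1)
site 2, node LNW: LN={A,G} ∩ W={G} → {G} (+0)
site 2, node CGLNW: CG={C,G} ∩ LNW={G} → {G} (+0)
site 2, node FT: F={C} ∪ T={T} → {C,T} (+1)
site 2, node CFGLNTW: CGLNW={G} ∪ FT={C,T} → {C,G,T} (+1)
per-site changes: [3, 4, 4]; total = 11

4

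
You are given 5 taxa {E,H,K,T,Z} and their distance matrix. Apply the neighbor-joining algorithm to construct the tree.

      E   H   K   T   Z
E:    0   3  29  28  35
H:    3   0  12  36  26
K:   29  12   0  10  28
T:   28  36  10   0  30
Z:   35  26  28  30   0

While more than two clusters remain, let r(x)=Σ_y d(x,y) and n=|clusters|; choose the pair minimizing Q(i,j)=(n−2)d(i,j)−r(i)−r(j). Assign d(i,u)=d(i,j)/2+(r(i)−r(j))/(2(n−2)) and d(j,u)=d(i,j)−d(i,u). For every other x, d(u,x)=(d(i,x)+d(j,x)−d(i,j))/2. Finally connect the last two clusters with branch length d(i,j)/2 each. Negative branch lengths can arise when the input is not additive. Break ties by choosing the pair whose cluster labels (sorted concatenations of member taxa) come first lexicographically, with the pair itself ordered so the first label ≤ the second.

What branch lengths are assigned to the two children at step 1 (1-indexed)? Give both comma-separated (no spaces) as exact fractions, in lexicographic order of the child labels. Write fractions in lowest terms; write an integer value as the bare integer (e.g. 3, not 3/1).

9/2,-3/2

iteration 1: select E,H (d=3, Q=-163); attach at lengths (9/2, -3/2); label the merged cluster EH
  updated: d(EH,K)=19, d(EH,T)=61/2, d(EH,Z)=29
iteration 2: select EH,Z (d=29, Q=-215/2); attach at lengths (99/8, 133/8); label the merged cluster EHZ
  updated: d(EHZ,K)=9, d(EHZ,T)=63/4
iteration 3: select EHZ,K (d=9, Q=-139/4); attach at lengths (59/8, 13/8); label the merged cluster EHKZ
  updated: d(EHKZ,T)=67/8
iteration 4: select EHKZ,T (d=67/8); attach at lengths (67/16, 67/16); label the merged cluster EHKTZ
final tree: ((((E:9/2,H:-3/2):99/8,Z:133/8):59/8,K:13/8):67/16,T:67/16)
total length: 395/8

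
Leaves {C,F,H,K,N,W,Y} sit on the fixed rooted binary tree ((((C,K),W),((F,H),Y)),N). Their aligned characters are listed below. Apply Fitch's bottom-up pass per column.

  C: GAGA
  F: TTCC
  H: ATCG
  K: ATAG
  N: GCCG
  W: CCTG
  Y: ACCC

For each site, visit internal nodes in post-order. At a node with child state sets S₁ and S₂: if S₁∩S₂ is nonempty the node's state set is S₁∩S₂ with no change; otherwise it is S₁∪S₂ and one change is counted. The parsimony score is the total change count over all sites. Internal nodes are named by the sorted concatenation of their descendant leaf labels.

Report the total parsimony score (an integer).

13

[col 0] CK: children C:{G}, K:{A} ∪→ {A,G}; cost 1
[col 0] CKW: children CK:{A,G}, W:{C} ∪→ {A,C,G}; cost 1
[col 0] FH: children F:{T}, H:{A} ∪→ {A,T}; cost 1
[col 0] FHY: children FH:{A,T}, Y:{A} ∩→ {A}; cost 0
[col 0] CFHKWY: children CKW:{A,C,G}, FHY:{A} ∩→ {A}; cost 0
[col 0] CFHKNWY: children CFHKWY:{A}, N:{G} ∪→ {A,G}; cost 1
[col 1] CK: children C:{A}, K:{T} ∪→ {A,T}; cost 1
[col 1] CKW: children CK:{A,T}, W:{C} ∪→ {A,C,T}; cost 1
[col 1] FH: children F:{T}, H:{T} ∩→ {T}; cost 0
[col 1] FHY: children FH:{T}, Y:{C} ∪→ {C,T}; cost 1
[col 1] CFHKWY: children CKW:{A,C,T}, FHY:{C,T} ∩→ {C,T}; cost 0
[col 1] CFHKNWY: children CFHKWY:{C,T}, N:{C} ∩→ {C}; cost 0
[col 2] CK: children C:{G}, K:{A} ∪→ {A,G}; cost 1
[col 2] CKW: children CK:{A,G}, W:{T} ∪→ {A,G,T}; cost 1
[col 2] FH: children F:{C}, H:{C} ∩→ {C}; cost 0
[col 2] FHY: children FH:{C}, Y:{C} ∩→ {C}; cost 0
[col 2] CFHKWY: children CKW:{A,G,T}, FHY:{C} ∪→ {A,C,G,T}; cost 1
[col 2] CFHKNWY: children CFHKWY:{A,C,G,T}, N:{C} ∩→ {C}; cost 0
[col 3] CK: children C:{A}, K:{G} ∪→ {A,G}; cost 1
[col 3] CKW: children CK:{A,G}, W:{G} ∩→ {G}; cost 0
[col 3] FH: children F:{C}, H:{G} ∪→ {C,G}; cost 1
[col 3] FHY: children FH:{C,G}, Y:{C} ∩→ {C}; cost 0
[col 3] CFHKWY: children CKW:{G}, FHY:{C} ∪→ {C,G}; cost 1
[col 3] CFHKNWY: children CFHKWY:{C,G}, N:{G} ∩→ {G}; cost 0
per-site changes: [4, 3, 3, 3]; total = 13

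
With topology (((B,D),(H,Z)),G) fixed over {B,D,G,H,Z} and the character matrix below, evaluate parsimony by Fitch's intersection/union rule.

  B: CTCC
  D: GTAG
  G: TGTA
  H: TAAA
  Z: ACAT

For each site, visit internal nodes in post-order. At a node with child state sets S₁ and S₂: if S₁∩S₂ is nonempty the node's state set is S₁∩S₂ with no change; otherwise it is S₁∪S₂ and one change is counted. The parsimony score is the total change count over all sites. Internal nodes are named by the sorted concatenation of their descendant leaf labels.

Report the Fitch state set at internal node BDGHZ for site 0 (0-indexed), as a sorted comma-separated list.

T

[col 0] BD: children B:{C}, D:{G} ∪→ {C,G}; cost 1
[col 0] HZ: children H:{T}, Z:{A} ∪→ {A,T}; cost 1
[col 0] BDHZ: children BD:{C,G}, HZ:{A,T} ∪→ {A,C,G,T}; cost 1
[col 0] BDGHZ: children BDHZ:{A,C,G,T}, G:{T} ∩→ {T}; cost 0
[col 1] BD: children B:{T}, D:{T} ∩→ {T}; cost 0
[col 1] HZ: children H:{A}, Z:{C} ∪→ {A,C}; cost 1
[col 1] BDHZ: children BD:{T}, HZ:{A,C} ∪→ {A,C,T}; cost 1
[col 1] BDGHZ: children BDHZ:{A,C,T}, G:{G} ∪→ {A,C,G,T}; cost 1
[col 2] BD: children B:{C}, D:{A} ∪→ {A,C}; cost 1
[col 2] HZ: children H:{A}, Z:{A} ∩→ {A}; cost 0
[col 2] BDHZ: children BD:{A,C}, HZ:{A} ∩→ {A}; cost 0
[col 2] BDGHZ: children BDHZ:{A}, G:{T} ∪→ {A,T}; cost 1
[col 3] BD: children B:{C}, D:{G} ∪→ {C,G}; cost 1
[col 3] HZ: children H:{A}, Z:{T} ∪→ {A,T}; cost 1
[col 3] BDHZ: children BD:{C,G}, HZ:{A,T} ∪→ {A,C,G,T}; cost 1
[col 3] BDGHZ: children BDHZ:{A,C,G,T}, G:{A} ∩→ {A}; cost 0
per-site changes: [3, 3, 2, 3]; total = 11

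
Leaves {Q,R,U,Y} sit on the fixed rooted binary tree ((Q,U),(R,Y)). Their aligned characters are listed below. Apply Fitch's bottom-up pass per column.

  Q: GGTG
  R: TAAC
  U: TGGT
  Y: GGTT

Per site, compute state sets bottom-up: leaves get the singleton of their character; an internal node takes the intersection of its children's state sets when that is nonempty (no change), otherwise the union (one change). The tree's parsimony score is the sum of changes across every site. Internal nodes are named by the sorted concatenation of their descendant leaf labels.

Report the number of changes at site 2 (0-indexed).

QU@0: {G} ∪ {T} = {G,T} (union, +1)
RY@0: {T} ∪ {G} = {G,T} (union, +1)
QRUY@0: {G,T} ∩ {G,T} = {G,T} (intersection, +0)
QU@1: {G} ∩ {G} = {G} (intersection, +0)
RY@1: {A} ∪ {G} = {A,G} (union, +1)
QRUY@1: {G} ∩ {A,G} = {G} (intersection, +0)
QU@2: {T} ∪ {G} = {G,T} (union, +1)
RY@2: {A} ∪ {T} = {A,T} (union, +1)
QRUY@2: {G,T} ∩ {A,T} = {T} (intersection, +0)
QU@3: {G} ∪ {T} = {G,T} (union, +1)
RY@3: {C} ∪ {T} = {C,T} (union, +1)
QRUY@3: {G,T} ∩ {C,T} = {T} (intersection, +0)
per-site changes: [2, 1, 2, 2]; total = 7

2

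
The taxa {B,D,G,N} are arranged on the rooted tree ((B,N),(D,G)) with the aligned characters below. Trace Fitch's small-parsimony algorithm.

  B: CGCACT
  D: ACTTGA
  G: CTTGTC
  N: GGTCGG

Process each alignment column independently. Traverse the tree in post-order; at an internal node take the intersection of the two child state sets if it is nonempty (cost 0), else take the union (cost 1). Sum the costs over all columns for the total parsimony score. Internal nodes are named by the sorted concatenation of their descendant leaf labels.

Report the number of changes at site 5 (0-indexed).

3

site 0, node BN: B={C} ∪ N={G} → {C,G} (+1)
site 0, node DG: D={A} ∪ G={C} → {A,C} (+1)
site 0, node BDGN: BN={C,G} ∩ DG={A,C} → {C} (+0)
site 1, node BN: B={G} ∩ N={G} → {G} (+0)
site 1, node DG: D={C} ∪ G={T} → {C,T} (+1)
site 1, node BDGN: BN={G} ∪ DG={C,T} → {C,G,T} (+1)
site 2, node BN: B={C} ∪ N={T} → {C,T} (+1)
site 2, node DG: D={T} ∩ G={T} → {T} (+0)
site 2, node BDGN: BN={C,T} ∩ DG={T} → {T} (+0)
site 3, node BN: B={A} ∪ N={C} → {A,C} (+1)
site 3, node DG: D={T} ∪ G={G} → {G,T} (+1)
site 3, node BDGN: BN={A,C} ∪ DG={G,T} → {A,C,G,T} (+1)
site 4, node BN: B={C} ∪ N={G} → {C,G} (+1)
site 4, node DG: D={G} ∪ G={T} → {G,T} (+1)
site 4, node BDGN: BN={C,G} ∩ DG={G,T} → {G} (+0)
site 5, node BN: B={T} ∪ N={G} → {G,T} (+1)
site 5, node DG: D={A} ∪ G={C} → {A,C} (+1)
site 5, node BDGN: BN={G,T} ∪ DG={A,C} → {A,C,G,T} (+1)
per-site changes: [2, 2, 1, 3, 2, 3]; total = 13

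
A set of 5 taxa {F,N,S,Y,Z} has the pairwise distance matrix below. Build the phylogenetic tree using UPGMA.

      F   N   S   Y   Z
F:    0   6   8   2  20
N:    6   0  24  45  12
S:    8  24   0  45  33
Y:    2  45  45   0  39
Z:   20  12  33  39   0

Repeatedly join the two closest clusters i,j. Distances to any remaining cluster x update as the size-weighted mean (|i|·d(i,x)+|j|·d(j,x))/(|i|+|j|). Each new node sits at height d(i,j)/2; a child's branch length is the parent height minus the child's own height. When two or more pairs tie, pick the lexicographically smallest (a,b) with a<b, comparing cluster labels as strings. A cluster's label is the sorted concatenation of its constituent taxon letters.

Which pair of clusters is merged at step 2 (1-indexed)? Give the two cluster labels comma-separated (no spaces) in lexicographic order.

1. join F+Y (d=2) ⇒ FY; edges |F|=1, |Y|=1
  updated: d(FY,N)=51/2, d(FY,S)=53/2, d(FY,Z)=59/2
2. join N+Z (d=12) ⇒ NZ; edges |N|=6, |Z|=6
  updated: d(FY,NZ)=55/2, d(NZ,S)=57/2
3. join FY+S (d=53/2) ⇒ FSY; edges |FY|=49/4, |S|=53/4
  updated: d(FSY,NZ)=167/6
4. join FSY+NZ (d=167/6) ⇒ FNSYZ; edges |FSY|=2/3, |NZ|=95/12
final tree: (((F:1,Y:1):49/4,S:53/4):2/3,(N:6,Z:6):95/12)
total length: 577/12

N,Z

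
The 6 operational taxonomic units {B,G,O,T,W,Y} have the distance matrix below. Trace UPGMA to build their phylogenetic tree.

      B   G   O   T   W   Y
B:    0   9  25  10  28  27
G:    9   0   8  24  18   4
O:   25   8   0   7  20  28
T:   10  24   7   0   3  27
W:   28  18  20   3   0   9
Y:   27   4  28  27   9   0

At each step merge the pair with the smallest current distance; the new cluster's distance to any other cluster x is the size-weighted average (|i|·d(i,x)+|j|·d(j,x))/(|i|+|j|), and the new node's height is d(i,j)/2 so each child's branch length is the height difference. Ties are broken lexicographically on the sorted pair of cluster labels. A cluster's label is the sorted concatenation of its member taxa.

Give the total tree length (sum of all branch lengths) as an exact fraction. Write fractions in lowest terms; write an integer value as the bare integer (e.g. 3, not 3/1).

467/12

1. join T+W (d=3) ⇒ TW; edges |T|=3/2, |W|=3/2
  updated: d(B,TW)=19, d(G,TW)=21, d(O,TW)=27/2, d(TW,Y)=18
2. join G+Y (d=4) ⇒ GY; edges |G|=2, |Y|=2
  updated: d(B,GY)=18, d(GY,O)=18, d(GY,TW)=39/2
3. join O+TW (d=27/2) ⇒ OTW; edges |O|=27/4, |TW|=21/4
  updated: d(B,OTW)=21, d(GY,OTW)=19
4. join B+GY (d=18) ⇒ BGY; edges |B|=9, |GY|=7
  updated: d(BGY,OTW)=59/3
5. join BGY+OTW (d=59/3) ⇒ BGOTWY; edges |BGY|=5/6, |OTW|=37/12
final tree: ((B:9,(G:2,Y:2):7):5/6,(O:27/4,(T:3/2,W:3/2):21/4):37/12)
total length: 467/12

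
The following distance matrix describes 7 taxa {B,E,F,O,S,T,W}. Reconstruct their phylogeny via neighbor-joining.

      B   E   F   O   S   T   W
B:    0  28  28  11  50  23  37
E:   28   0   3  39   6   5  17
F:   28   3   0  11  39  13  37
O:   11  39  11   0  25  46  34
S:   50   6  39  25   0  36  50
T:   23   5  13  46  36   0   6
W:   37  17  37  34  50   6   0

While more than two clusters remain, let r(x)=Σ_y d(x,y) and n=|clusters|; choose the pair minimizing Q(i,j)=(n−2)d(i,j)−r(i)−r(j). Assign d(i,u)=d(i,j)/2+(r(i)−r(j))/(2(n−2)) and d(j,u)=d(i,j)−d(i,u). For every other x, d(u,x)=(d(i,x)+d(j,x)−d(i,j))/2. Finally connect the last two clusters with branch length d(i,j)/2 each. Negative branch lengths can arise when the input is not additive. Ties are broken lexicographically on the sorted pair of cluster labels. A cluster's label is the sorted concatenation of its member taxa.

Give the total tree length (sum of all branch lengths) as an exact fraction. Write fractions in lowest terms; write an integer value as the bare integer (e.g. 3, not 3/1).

step 1: merge (B,O) at d=11, Q=-288; branch lengths B→33/5, O→22/5; new cluster BO
  updated: d(BO,E)=28, d(BO,F)=14, d(BO,S)=32, d(BO,T)=29, d(BO,W)=30
step 2: merge (T,W) at d=6, Q=-205; branch lengths T→-27/8, W→75/8; new cluster TW
  updated: d(BO,TW)=53/2, d(E,TW)=8, d(F,TW)=22, d(S,TW)=40
step 3: merge (E,S) at d=6, Q=-144; branch lengths E→-9, S→15; new cluster ES
  updated: d(BO,ES)=27, d(ES,F)=18, d(ES,TW)=21
step 4: merge (BO,F) at d=14, Q=-187/2; branch lengths BO→83/8, F→29/8; new cluster BFO
  updated: d(BFO,ES)=31/2, d(BFO,TW)=69/4
step 5: merge (BFO,ES) at d=31/2, Q=-215/4; branch lengths BFO→47/8, ES→77/8; new cluster BEFOS
  updated: d(BEFOS,TW)=91/8
step 6: merge (BEFOS,TW) at d=91/8; branch lengths BEFOS→91/16, TW→91/16; new cluster BEFOSTW
final tree: ((((B:33/5,O:22/5):83/8,F:29/8):47/8,(E:-9,S:15):77/8):91/16,(T:-27/8,W:75/8):91/16)
total length: 511/8

511/8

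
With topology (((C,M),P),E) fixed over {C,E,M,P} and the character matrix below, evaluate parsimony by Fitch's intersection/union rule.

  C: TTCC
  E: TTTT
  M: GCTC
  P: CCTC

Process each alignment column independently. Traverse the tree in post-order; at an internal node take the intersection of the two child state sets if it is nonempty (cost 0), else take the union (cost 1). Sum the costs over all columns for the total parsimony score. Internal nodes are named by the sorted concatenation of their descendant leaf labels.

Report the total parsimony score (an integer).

[col 0] CM: children C:{T}, M:{G} ∪→ {G,T}; cost 1
[col 0] CMP: children CM:{G,T}, P:{C} ∪→ {C,G,T}; cost 1
[col 0] CEMP: children CMP:{C,G,T}, E:{T} ∩→ {T}; cost 0
[col 1] CM: children C:{T}, M:{C} ∪→ {C,T}; cost 1
[col 1] CMP: children CM:{C,T}, P:{C} ∩→ {C}; cost 0
[col 1] CEMP: children CMP:{C}, E:{T} ∪→ {C,T}; cost 1
[col 2] CM: children C:{C}, M:{T} ∪→ {C,T}; cost 1
[col 2] CMP: children CM:{C,T}, P:{T} ∩→ {T}; cost 0
[col 2] CEMP: children CMP:{T}, E:{T} ∩→ {T}; cost 0
[col 3] CM: children C:{C}, M:{C} ∩→ {C}; cost 0
[col 3] CMP: children CM:{C}, P:{C} ∩→ {C}; cost 0
[col 3] CEMP: children CMP:{C}, E:{T} ∪→ {C,T}; cost 1
per-site changes: [2, 2, 1, 1]; total = 6

6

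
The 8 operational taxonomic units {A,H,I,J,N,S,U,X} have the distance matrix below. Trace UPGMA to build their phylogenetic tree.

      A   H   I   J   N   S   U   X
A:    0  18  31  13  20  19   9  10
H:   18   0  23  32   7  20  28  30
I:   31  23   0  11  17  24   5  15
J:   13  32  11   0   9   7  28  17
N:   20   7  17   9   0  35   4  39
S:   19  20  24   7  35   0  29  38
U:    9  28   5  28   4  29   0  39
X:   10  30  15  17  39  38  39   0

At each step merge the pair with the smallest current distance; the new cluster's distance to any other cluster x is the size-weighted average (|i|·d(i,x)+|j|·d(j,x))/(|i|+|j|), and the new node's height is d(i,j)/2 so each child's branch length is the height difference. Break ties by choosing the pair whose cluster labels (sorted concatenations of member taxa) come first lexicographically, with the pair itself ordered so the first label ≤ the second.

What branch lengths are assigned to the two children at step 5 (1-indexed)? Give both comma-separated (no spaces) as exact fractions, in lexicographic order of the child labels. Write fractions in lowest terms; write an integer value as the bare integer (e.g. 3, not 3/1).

1. join N+U (d=4) ⇒ NU; edges |N|=2, |U|=2
  updated: d(A,NU)=29/2, d(H,NU)=35/2, d(I,NU)=11, d(J,NU)=37/2, d(NU,S)=32, d(NU,X)=39
2. join J+S (d=7) ⇒ JS; edges |J|=7/2, |S|=7/2
  updated: d(A,JS)=16, d(H,JS)=26, d(I,JS)=35/2, d(JS,NU)=101/4, d(JS,X)=55/2
3. join A+X (d=10) ⇒ AX; edges |A|=5, |X|=5
  updated: d(AX,H)=24, d(AX,I)=23, d(AX,JS)=87/4, d(AX,NU)=107/4
4. join I+NU (d=11) ⇒ INU; edges |I|=11/2, |NU|=7/2
  updated: d(AX,INU)=51/2, d(H,INU)=58/3, d(INU,JS)=68/3
5. join H+INU (d=58/3) ⇒ HINU; edges |H|=29/3, |INU|=25/6
  updated: d(AX,HINU)=201/8, d(HINU,JS)=47/2
6. join AX+JS (d=87/4) ⇒ AJSX; edges |AX|=47/8, |JS|=59/8
  updated: d(AJSX,HINU)=389/16
7. join AJSX+HINU (d=389/16) ⇒ AHIJNSUX; edges |AJSX|=41/32, |HINU|=239/96
final tree: (((A:5,X:5):47/8,(J:7/2,S:7/2):59/8):41/32,(H:29/3,(I:11/2,(N:2,U:2):7/2):25/6):239/96)
total length: 2921/48

29/3,25/6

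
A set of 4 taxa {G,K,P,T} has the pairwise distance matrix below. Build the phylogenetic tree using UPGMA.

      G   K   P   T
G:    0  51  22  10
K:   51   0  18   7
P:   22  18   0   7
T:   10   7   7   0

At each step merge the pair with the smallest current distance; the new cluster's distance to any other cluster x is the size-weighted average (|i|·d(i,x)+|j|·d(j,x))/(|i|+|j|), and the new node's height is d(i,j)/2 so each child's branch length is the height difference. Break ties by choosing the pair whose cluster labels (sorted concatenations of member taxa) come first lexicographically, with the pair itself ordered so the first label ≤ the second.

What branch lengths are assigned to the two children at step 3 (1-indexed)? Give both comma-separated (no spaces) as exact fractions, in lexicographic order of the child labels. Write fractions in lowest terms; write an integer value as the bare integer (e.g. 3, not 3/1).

iteration 1: select K,T (d=7); attach at lengths (7/2, 7/2); label the merged cluster KT
  updated: d(G,KT)=61/2, d(KT,P)=25/2
iteration 2: select KT,P (d=25/2); attach at lengths (11/4, 25/4); label the merged cluster KPT
  updated: d(G,KPT)=83/3
iteration 3: select G,KPT (d=83/3); attach at lengths (83/6, 91/12); label the merged cluster GKPT
final tree: (G:83/6,((K:7/2,T:7/2):11/4,P:25/4):91/12)
total length: 449/12

83/6,91/12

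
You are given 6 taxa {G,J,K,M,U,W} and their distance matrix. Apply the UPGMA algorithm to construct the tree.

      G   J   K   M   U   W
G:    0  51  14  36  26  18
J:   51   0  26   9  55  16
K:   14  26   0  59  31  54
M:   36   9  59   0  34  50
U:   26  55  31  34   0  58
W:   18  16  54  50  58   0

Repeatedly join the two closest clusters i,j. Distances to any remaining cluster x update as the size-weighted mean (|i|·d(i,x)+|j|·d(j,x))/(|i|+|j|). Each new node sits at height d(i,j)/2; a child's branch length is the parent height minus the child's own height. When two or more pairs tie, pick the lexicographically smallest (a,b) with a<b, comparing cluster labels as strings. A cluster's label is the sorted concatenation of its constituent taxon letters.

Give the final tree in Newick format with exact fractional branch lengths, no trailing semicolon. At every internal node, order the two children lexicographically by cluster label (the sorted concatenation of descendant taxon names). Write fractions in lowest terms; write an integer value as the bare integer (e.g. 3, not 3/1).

step 1: merge (J,M) at d=9; branch lengths J→9/2, M→9/2; new cluster JM
  updated: d(G,JM)=87/2, d(JM,K)=85/2, d(JM,U)=89/2, d(JM,W)=33
step 2: merge (G,K) at d=14; branch lengths G→7, K→7; new cluster GK
  updated: d(GK,JM)=43, d(GK,U)=57/2, d(GK,W)=36
step 3: merge (GK,U) at d=57/2; branch lengths GK→29/4, U→57/4; new cluster GKU
  updated: d(GKU,JM)=87/2, d(GKU,W)=130/3
step 4: merge (JM,W) at d=33; branch lengths JM→12, W→33/2; new cluster JMW
  updated: d(GKU,JMW)=391/9
step 5: merge (GKU,JMW) at d=391/9; branch lengths GKU→269/36, JMW→47/9; new cluster GJKMUW
final tree: (((G:7,K:7):29/4,U:57/4):269/36,((J:9/2,M:9/2):12,W:33/2):47/9)
total length: 3085/36

(((G:7,K:7):29/4,U:57/4):269/36,((J:9/2,M:9/2):12,W:33/2):47/9)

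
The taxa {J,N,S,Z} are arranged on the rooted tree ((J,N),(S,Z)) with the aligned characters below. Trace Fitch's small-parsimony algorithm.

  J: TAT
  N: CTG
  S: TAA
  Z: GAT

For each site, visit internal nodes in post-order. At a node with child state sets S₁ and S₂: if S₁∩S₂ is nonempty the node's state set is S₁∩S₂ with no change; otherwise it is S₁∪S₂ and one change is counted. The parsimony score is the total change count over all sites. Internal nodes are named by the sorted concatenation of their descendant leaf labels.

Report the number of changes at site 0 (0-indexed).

[col 0] JN: children J:{T}, N:{C} ∪→ {C,T}; cost 1
[col 0] SZ: children S:{T}, Z:{G} ∪→ {G,T}; cost 1
[col 0] JNSZ: children JN:{C,T}, SZ:{G,T} ∩→ {T}; cost 0
[col 1] JN: children J:{A}, N:{T} ∪→ {A,T}; cost 1
[col 1] SZ: children S:{A}, Z:{A} ∩→ {A}; cost 0
[col 1] JNSZ: children JN:{A,T}, SZ:{A} ∩→ {A}; cost 0
[col 2] JN: children J:{T}, N:{G} ∪→ {G,T}; cost 1
[col 2] SZ: children S:{A}, Z:{T} ∪→ {A,T}; cost 1
[col 2] JNSZ: children JN:{G,T}, SZ:{A,T} ∩→ {T}; cost 0
per-site changes: [2, 1, 2]; total = 5

2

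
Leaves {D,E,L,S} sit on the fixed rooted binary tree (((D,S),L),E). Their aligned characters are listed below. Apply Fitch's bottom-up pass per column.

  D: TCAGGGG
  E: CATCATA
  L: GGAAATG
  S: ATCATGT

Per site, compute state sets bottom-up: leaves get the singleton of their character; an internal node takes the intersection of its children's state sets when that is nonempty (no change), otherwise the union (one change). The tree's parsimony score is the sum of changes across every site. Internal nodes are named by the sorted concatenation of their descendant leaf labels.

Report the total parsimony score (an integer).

15

[col 0] DS: children D:{T}, S:{A} ∪→ {A,T}; cost 1
[col 0] DLS: children DS:{A,T}, L:{G} ∪→ {A,G,T}; cost 1
[col 0] DELS: children DLS:{A,G,T}, E:{C} ∪→ {A,C,G,T}; cost 1
[col 1] DS: children D:{C}, S:{T} ∪→ {C,T}; cost 1
[col 1] DLS: children DS:{C,T}, L:{G} ∪→ {C,G,T}; cost 1
[col 1] DELS: children DLS:{C,G,T}, E:{A} ∪→ {A,C,G,T}; cost 1
[col 2] DS: children D:{A}, S:{C} ∪→ {A,C}; cost 1
[col 2] DLS: children DS:{A,C}, L:{A} ∩→ {A}; cost 0
[col 2] DELS: children DLS:{A}, E:{T} ∪→ {A,T}; cost 1
[col 3] DS: children D:{G}, S:{A} ∪→ {A,G}; cost 1
[col 3] DLS: children DS:{A,G}, L:{A} ∩→ {A}; cost 0
[col 3] DELS: children DLS:{A}, E:{C} ∪→ {A,C}; cost 1
[col 4] DS: children D:{G}, S:{T} ∪→ {G,T}; cost 1
[col 4] DLS: children DS:{G,T}, L:{A} ∪→ {A,G,T}; cost 1
[col 4] DELS: children DLS:{A,G,T}, E:{A} ∩→ {A}; cost 0
[col 5] DS: children D:{G}, S:{G} ∩→ {G}; cost 0
[col 5] DLS: children DS:{G}, L:{T} ∪→ {G,T}; cost 1
[col 5] DELS: children DLS:{G,T}, E:{T} ∩→ {T}; cost 0
[col 6] DS: children D:{G}, S:{T} ∪→ {G,T}; cost 1
[col 6] DLS: children DS:{G,T}, L:{G} ∩→ {G}; cost 0
[col 6] DELS: children DLS:{G}, E:{A} ∪→ {A,G}; cost 1
per-site changes: [3, 3, 2, 2, 2, 1, 2]; total = 15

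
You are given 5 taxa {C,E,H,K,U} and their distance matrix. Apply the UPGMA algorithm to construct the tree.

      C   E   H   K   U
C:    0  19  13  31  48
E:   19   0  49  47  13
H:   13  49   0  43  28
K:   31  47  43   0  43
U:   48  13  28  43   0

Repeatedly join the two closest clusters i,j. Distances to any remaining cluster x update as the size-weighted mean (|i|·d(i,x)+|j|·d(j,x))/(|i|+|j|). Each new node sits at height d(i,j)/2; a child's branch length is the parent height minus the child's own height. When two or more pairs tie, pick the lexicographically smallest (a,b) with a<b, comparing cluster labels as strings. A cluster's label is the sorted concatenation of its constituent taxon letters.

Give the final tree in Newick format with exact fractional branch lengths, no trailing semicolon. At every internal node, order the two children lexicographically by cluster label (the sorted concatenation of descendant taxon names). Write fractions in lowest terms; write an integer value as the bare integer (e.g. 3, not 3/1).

(((C:13/2,H:13/2):23/2,(E:13/2,U:13/2):23/2):5/2,K:41/2)

1. join C+H (d=13) ⇒ CH; edges |C|=13/2, |H|=13/2
  updated: d(CH,E)=34, d(CH,K)=37, d(CH,U)=38
2. join E+U (d=13) ⇒ EU; edges |E|=13/2, |U|=13/2
  updated: d(CH,EU)=36, d(EU,K)=45
3. join CH+EU (d=36) ⇒ CEHU; edges |CH|=23/2, |EU|=23/2
  updated: d(CEHU,K)=41
4. join CEHU+K (d=41) ⇒ CEHKU; edges |CEHU|=5/2, |K|=41/2
final tree: (((C:13/2,H:13/2):23/2,(E:13/2,U:13/2):23/2):5/2,K:41/2)
total length: 72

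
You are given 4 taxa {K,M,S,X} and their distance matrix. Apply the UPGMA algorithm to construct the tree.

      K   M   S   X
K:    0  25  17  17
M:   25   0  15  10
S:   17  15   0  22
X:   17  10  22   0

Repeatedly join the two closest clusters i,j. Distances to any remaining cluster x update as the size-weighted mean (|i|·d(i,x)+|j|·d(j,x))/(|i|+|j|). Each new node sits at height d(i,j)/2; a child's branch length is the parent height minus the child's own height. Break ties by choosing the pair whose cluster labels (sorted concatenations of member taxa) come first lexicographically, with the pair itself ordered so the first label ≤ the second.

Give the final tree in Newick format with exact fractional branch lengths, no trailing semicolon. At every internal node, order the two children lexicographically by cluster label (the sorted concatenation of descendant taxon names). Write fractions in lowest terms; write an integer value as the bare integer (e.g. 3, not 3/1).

((K:17/2,S:17/2):11/8,(M:5,X:5):39/8)

step 1: merge (M,X) at d=10; branch lengths M→5, X→5; new cluster MX
  updated: d(K,MX)=21, d(MX,S)=37/2
step 2: merge (K,S) at d=17; branch lengths K→17/2, S→17/2; new cluster KS
  updated: d(KS,MX)=79/4
step 3: merge (KS,MX) at d=79/4; branch lengths KS→11/8, MX→39/8; new cluster KMSX
final tree: ((K:17/2,S:17/2):11/8,(M:5,X:5):39/8)
total length: 133/4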